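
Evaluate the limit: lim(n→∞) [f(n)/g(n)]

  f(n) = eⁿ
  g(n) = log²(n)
∞

Since eⁿ (O(eⁿ)) grows faster than log²(n) (O(log² n)),
the ratio f(n)/g(n) → ∞ as n → ∞.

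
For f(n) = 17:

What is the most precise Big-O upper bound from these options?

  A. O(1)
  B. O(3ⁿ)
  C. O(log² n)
A

f(n) = 17 is O(1).
All listed options are valid Big-O bounds (upper bounds),
but O(1) is the tightest (smallest valid bound).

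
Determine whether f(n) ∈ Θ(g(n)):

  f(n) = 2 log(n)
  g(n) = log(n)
True

f(n) = 2 log(n) and g(n) = log(n) are both O(log n).
Since they have the same asymptotic growth rate, f(n) = Θ(g(n)) is true.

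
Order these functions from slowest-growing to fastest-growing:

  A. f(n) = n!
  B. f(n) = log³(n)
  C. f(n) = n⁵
B < C < A

Comparing growth rates:
B = log³(n) is O(log³ n)
C = n⁵ is O(n⁵)
A = n! is O(n!)

Therefore, the order from slowest to fastest is: B < C < A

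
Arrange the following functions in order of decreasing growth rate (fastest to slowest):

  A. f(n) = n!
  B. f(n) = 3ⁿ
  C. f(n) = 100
A > B > C

Comparing growth rates:
A = n! is O(n!)
B = 3ⁿ is O(3ⁿ)
C = 100 is O(1)

Therefore, the order from fastest to slowest is: A > B > C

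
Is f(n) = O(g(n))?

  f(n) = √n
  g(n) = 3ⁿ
True

f(n) = √n is O(√n), and g(n) = 3ⁿ is O(3ⁿ).
Since O(√n) ⊆ O(3ⁿ) (f grows no faster than g), f(n) = O(g(n)) is true.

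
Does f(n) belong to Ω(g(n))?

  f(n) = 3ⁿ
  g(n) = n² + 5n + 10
True

f(n) = 3ⁿ is O(3ⁿ), and g(n) = n² + 5n + 10 is O(n²).
Since O(3ⁿ) grows at least as fast as O(n²), f(n) = Ω(g(n)) is true.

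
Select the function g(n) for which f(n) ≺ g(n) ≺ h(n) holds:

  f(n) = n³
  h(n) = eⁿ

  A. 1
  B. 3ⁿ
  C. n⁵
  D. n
C

We need g(n) with n³ = o(g(n)) and g(n) = o(eⁿ), i.e. O(n³) ≺ g ≺ O(eⁿ).
Check each option:
  A. 1 — O(1) does not grow strictly faster than f(n)
  B. 3ⁿ — O(3ⁿ) does not grow strictly slower than h(n)
  C. n⁵ — O(n⁵) is strictly between O(n³) and O(eⁿ) ✓
  D. n — O(n) does not grow strictly faster than f(n)

Only option C (n⁵) lies strictly between.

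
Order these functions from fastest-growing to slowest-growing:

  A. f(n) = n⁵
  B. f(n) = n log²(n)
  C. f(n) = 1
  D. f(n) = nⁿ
D > A > B > C

Comparing growth rates:
D = nⁿ is O(nⁿ)
A = n⁵ is O(n⁵)
B = n log²(n) is O(n log² n)
C = 1 is O(1)

Therefore, the order from fastest to slowest is: D > A > B > C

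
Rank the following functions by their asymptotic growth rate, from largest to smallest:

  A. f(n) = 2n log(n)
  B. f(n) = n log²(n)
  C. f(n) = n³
C > B > A

Comparing growth rates:
C = n³ is O(n³)
B = n log²(n) is O(n log² n)
A = 2n log(n) is O(n log n)

Therefore, the order from fastest to slowest is: C > B > A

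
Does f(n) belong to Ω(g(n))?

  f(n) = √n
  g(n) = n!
False

f(n) = √n is O(√n), and g(n) = n! is O(n!).
Since O(√n) grows slower than O(n!), f(n) = Ω(g(n)) is false.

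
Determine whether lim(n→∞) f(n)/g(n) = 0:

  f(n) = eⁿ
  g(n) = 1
False

f(n) = eⁿ is O(eⁿ), and g(n) = 1 is O(1).
Since O(eⁿ) grows faster than or equal to O(1), f(n) = o(g(n)) is false.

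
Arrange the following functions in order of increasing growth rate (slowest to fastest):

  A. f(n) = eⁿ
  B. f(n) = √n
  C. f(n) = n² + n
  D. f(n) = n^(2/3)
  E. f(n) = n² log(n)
B < D < C < E < A

Comparing growth rates:
B = √n is O(√n)
D = n^(2/3) is O(n^(2/3))
C = n² + n is O(n²)
E = n² log(n) is O(n² log n)
A = eⁿ is O(eⁿ)

Therefore, the order from slowest to fastest is: B < D < C < E < A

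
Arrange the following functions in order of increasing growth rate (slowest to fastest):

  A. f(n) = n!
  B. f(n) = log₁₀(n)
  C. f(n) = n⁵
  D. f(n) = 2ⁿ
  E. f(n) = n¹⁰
B < C < E < D < A

Comparing growth rates:
B = log₁₀(n) is O(log n)
C = n⁵ is O(n⁵)
E = n¹⁰ is O(n¹⁰)
D = 2ⁿ is O(2ⁿ)
A = n! is O(n!)

Therefore, the order from slowest to fastest is: B < C < E < D < A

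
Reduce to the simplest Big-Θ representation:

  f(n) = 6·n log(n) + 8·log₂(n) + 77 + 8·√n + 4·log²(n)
Θ(n log n)

Order the terms by growth rate: 77 ≺ 8·log₂(n) ≺ 4·log²(n) ≺ 8·√n ≺ 6·n log(n).
The fastest-growing term 6·n log(n) dominates as n → ∞; dropping its constant factor gives Θ(n log n).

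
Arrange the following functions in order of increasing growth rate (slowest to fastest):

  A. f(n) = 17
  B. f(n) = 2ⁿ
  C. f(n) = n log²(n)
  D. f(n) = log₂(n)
A < D < C < B

Comparing growth rates:
A = 17 is O(1)
D = log₂(n) is O(log n)
C = n log²(n) is O(n log² n)
B = 2ⁿ is O(2ⁿ)

Therefore, the order from slowest to fastest is: A < D < C < B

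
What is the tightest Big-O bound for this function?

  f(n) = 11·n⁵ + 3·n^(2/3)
O(n⁵)

The dominant term in 11·n⁵ + 3·n^(2/3) is 11·n⁵, which is Θ(n⁵).
Lower-order terms (3·n^(2/3)) are asymptotically negligible.
Constants are absorbed, so the tightest bound is O(n⁵).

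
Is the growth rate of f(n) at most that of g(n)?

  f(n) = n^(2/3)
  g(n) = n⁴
True

f(n) = n^(2/3) is O(n^(2/3)), and g(n) = n⁴ is O(n⁴).
Since O(n^(2/3)) ⊆ O(n⁴) (f grows no faster than g), f(n) = O(g(n)) is true.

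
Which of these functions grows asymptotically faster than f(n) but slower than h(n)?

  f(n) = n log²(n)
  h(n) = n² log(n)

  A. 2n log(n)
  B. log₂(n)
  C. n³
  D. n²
D

We need g(n) with n log²(n) = o(g(n)) and g(n) = o(n² log(n)), i.e. O(n log² n) ≺ g ≺ O(n² log n).
Check each option:
  A. 2n log(n) — O(n log n) does not grow strictly faster than f(n)
  B. log₂(n) — O(log n) does not grow strictly faster than f(n)
  C. n³ — O(n³) does not grow strictly slower than h(n)
  D. n² — O(n²) is strictly between O(n log² n) and O(n² log n) ✓

Only option D (n²) lies strictly between.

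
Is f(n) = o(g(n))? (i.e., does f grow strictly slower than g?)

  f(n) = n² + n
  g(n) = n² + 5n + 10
False

f(n) = n² + n is O(n²), and g(n) = n² + 5n + 10 is O(n²).
Since they have the same growth rate, f(n) = o(g(n)) is false.
(f = o(g) requires f to grow strictly slower, not equal.)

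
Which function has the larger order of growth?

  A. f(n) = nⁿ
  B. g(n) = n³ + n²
A

f(n) = nⁿ is O(nⁿ), while g(n) = n³ + n² is O(n³).
Since O(nⁿ) grows faster than O(n³), f(n) dominates.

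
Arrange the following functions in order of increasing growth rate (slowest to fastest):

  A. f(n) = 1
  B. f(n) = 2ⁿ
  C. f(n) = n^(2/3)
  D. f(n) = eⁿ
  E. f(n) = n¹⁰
A < C < E < B < D

Comparing growth rates:
A = 1 is O(1)
C = n^(2/3) is O(n^(2/3))
E = n¹⁰ is O(n¹⁰)
B = 2ⁿ is O(2ⁿ)
D = eⁿ is O(eⁿ)

Therefore, the order from slowest to fastest is: A < C < E < B < D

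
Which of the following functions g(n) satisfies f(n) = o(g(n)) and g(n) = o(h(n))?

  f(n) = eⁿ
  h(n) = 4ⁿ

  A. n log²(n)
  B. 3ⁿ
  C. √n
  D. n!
B

We need g(n) with eⁿ = o(g(n)) and g(n) = o(4ⁿ), i.e. O(eⁿ) ≺ g ≺ O(4ⁿ).
Check each option:
  A. n log²(n) — O(n log² n) does not grow strictly faster than f(n)
  B. 3ⁿ — O(3ⁿ) is strictly between O(eⁿ) and O(4ⁿ) ✓
  C. √n — O(√n) does not grow strictly faster than f(n)
  D. n! — O(n!) does not grow strictly slower than h(n)

Only option B (3ⁿ) lies strictly between.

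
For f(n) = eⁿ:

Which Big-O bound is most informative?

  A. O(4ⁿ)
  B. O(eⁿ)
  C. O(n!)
B

f(n) = eⁿ is O(eⁿ).
All listed options are valid Big-O bounds (upper bounds),
but O(eⁿ) is the tightest (smallest valid bound).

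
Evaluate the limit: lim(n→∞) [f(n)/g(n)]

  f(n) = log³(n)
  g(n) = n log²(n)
0

Since log³(n) (O(log³ n)) grows slower than n log²(n) (O(n log² n)),
the ratio f(n)/g(n) → 0 as n → ∞.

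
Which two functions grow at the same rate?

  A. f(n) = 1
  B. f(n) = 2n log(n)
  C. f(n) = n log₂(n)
B and C

Examining each function:
  A. 1 is O(1)
  B. 2n log(n) is O(n log n)
  C. n log₂(n) is O(n log n)

Functions B and C both have the same complexity class.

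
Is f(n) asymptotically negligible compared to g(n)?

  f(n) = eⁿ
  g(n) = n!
True

f(n) = eⁿ is O(eⁿ), and g(n) = n! is O(n!).
Since O(eⁿ) grows strictly slower than O(n!), f(n) = o(g(n)) is true.
This means lim(n→∞) f(n)/g(n) = 0.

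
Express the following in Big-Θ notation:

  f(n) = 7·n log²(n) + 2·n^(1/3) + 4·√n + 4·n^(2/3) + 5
Θ(n log² n)

Order the terms by growth rate: 5 ≺ 2·n^(1/3) ≺ 4·√n ≺ 4·n^(2/3) ≺ 7·n log²(n).
The fastest-growing term 7·n log²(n) dominates as n → ∞; dropping its constant factor gives Θ(n log² n).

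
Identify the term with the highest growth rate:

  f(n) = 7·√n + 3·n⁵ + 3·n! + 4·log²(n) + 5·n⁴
3·n!

Looking at each term:
  - 7·√n is O(√n)
  - 3·n⁵ is O(n⁵)
  - 3·n! is O(n!)
  - 4·log²(n) is O(log² n)
  - 5·n⁴ is O(n⁴)

The term 3·n! (O(n!)) grows fastest and dominates all others.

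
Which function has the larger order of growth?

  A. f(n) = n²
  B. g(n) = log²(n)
A

f(n) = n² is O(n²), while g(n) = log²(n) is O(log² n).
Since O(n²) grows faster than O(log² n), f(n) dominates.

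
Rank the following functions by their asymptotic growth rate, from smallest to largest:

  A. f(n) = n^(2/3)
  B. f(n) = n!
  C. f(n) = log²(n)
C < A < B

Comparing growth rates:
C = log²(n) is O(log² n)
A = n^(2/3) is O(n^(2/3))
B = n! is O(n!)

Therefore, the order from slowest to fastest is: C < A < B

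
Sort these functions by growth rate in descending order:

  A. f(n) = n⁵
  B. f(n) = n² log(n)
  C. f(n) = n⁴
A > C > B

Comparing growth rates:
A = n⁵ is O(n⁵)
C = n⁴ is O(n⁴)
B = n² log(n) is O(n² log n)

Therefore, the order from fastest to slowest is: A > C > B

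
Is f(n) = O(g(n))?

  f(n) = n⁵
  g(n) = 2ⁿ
True

f(n) = n⁵ is O(n⁵), and g(n) = 2ⁿ is O(2ⁿ).
Since O(n⁵) ⊆ O(2ⁿ) (f grows no faster than g), f(n) = O(g(n)) is true.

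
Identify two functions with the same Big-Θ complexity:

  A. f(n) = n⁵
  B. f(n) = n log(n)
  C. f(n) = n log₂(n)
B and C

Examining each function:
  A. n⁵ is O(n⁵)
  B. n log(n) is O(n log n)
  C. n log₂(n) is O(n log n)

Functions B and C both have the same complexity class.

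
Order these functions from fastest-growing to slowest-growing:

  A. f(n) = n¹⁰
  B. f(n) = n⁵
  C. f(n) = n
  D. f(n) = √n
A > B > C > D

Comparing growth rates:
A = n¹⁰ is O(n¹⁰)
B = n⁵ is O(n⁵)
C = n is O(n)
D = √n is O(√n)

Therefore, the order from fastest to slowest is: A > B > C > D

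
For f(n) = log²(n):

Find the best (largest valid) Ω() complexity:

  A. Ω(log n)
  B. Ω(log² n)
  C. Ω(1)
B

f(n) = log²(n) is Ω(log² n).
All listed options are valid Big-Ω bounds (lower bounds),
but Ω(log² n) is the tightest (largest valid bound).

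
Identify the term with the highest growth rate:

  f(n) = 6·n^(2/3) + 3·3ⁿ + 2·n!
2·n!

Looking at each term:
  - 6·n^(2/3) is O(n^(2/3))
  - 3·3ⁿ is O(3ⁿ)
  - 2·n! is O(n!)

The term 2·n! (O(n!)) grows fastest and dominates all others.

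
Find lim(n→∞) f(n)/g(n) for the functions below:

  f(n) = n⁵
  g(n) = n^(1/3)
∞

Since n⁵ (O(n⁵)) grows faster than n^(1/3) (O(n^(1/3))),
the ratio f(n)/g(n) → ∞ as n → ∞.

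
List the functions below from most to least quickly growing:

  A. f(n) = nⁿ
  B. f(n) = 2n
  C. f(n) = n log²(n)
A > C > B

Comparing growth rates:
A = nⁿ is O(nⁿ)
C = n log²(n) is O(n log² n)
B = 2n is O(n)

Therefore, the order from fastest to slowest is: A > C > B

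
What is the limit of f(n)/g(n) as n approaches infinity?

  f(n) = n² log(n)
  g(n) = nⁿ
0

Since n² log(n) (O(n² log n)) grows slower than nⁿ (O(nⁿ)),
the ratio f(n)/g(n) → 0 as n → ∞.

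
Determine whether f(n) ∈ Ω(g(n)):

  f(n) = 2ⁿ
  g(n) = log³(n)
True

f(n) = 2ⁿ is O(2ⁿ), and g(n) = log³(n) is O(log³ n).
Since O(2ⁿ) grows at least as fast as O(log³ n), f(n) = Ω(g(n)) is true.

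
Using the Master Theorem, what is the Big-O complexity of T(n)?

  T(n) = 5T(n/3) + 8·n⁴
Θ(n⁴)

Master Theorem: a = 5, b = 3, f(n) = 8·n⁴.
Compute the critical exponent d = log₃(5) = 1.465.
Compare f(n) = Θ(n⁴) against n^d:
  k = 4 > d = 1.465, so f(n) = Ω(n^(d+ε)) — Case 3.
  Regularity: a·(n/b)^4/n^4 = a/b^4 = 5/81 < 1 ✓.
  The top-level work dominates: T(n) = Θ(f(n)) = Θ(n⁴).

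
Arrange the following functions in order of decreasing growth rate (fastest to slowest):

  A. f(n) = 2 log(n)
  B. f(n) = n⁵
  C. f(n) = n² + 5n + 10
B > C > A

Comparing growth rates:
B = n⁵ is O(n⁵)
C = n² + 5n + 10 is O(n²)
A = 2 log(n) is O(log n)

Therefore, the order from fastest to slowest is: B > C > A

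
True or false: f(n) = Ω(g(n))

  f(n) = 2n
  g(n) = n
True

f(n) = 2n and g(n) = n are both O(n).
Big-Ω permits equal growth rates (f ≥ c·g for some c > 0), so f(n) = Ω(g(n)) is true.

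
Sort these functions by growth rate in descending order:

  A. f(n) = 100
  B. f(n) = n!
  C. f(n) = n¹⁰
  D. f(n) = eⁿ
B > D > C > A

Comparing growth rates:
B = n! is O(n!)
D = eⁿ is O(eⁿ)
C = n¹⁰ is O(n¹⁰)
A = 100 is O(1)

Therefore, the order from fastest to slowest is: B > D > C > A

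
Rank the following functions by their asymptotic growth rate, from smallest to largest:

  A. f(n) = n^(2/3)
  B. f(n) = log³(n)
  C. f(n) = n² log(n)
B < A < C

Comparing growth rates:
B = log³(n) is O(log³ n)
A = n^(2/3) is O(n^(2/3))
C = n² log(n) is O(n² log n)

Therefore, the order from slowest to fastest is: B < A < C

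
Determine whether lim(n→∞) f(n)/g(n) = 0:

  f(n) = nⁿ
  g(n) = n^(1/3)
False

f(n) = nⁿ is O(nⁿ), and g(n) = n^(1/3) is O(n^(1/3)).
Since O(nⁿ) grows faster than or equal to O(n^(1/3)), f(n) = o(g(n)) is false.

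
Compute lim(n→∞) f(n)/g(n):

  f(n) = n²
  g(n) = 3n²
1/3

Since n² and 3n² have the same growth rate (O(n²)),
the ratio converges to a constant: 1/3.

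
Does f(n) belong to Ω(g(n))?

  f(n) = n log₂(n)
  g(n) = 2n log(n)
True

f(n) = n log₂(n) and g(n) = 2n log(n) are both O(n log n).
Big-Ω permits equal growth rates (f ≥ c·g for some c > 0), so f(n) = Ω(g(n)) is true.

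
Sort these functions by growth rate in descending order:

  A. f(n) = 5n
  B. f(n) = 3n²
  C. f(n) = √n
B > A > C

Comparing growth rates:
B = 3n² is O(n²)
A = 5n is O(n)
C = √n is O(√n)

Therefore, the order from fastest to slowest is: B > A > C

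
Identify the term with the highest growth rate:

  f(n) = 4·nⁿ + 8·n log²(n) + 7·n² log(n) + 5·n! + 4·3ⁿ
4·nⁿ

Looking at each term:
  - 4·nⁿ is O(nⁿ)
  - 8·n log²(n) is O(n log² n)
  - 7·n² log(n) is O(n² log n)
  - 5·n! is O(n!)
  - 4·3ⁿ is O(3ⁿ)

The term 4·nⁿ (O(nⁿ)) grows fastest and dominates all others.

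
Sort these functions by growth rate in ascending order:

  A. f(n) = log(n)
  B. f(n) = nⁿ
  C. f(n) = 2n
A < C < B

Comparing growth rates:
A = log(n) is O(log n)
C = 2n is O(n)
B = nⁿ is O(nⁿ)

Therefore, the order from slowest to fastest is: A < C < B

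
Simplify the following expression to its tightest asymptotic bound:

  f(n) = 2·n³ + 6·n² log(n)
Θ(n³)

Order the terms by growth rate: 6·n² log(n) ≺ 2·n³.
The fastest-growing term 2·n³ dominates as n → ∞; dropping its constant factor gives Θ(n³).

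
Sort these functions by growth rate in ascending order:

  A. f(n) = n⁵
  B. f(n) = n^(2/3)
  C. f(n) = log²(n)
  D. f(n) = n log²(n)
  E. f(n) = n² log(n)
C < B < D < E < A

Comparing growth rates:
C = log²(n) is O(log² n)
B = n^(2/3) is O(n^(2/3))
D = n log²(n) is O(n log² n)
E = n² log(n) is O(n² log n)
A = n⁵ is O(n⁵)

Therefore, the order from slowest to fastest is: C < B < D < E < A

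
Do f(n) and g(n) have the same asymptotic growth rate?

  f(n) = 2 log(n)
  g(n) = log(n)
True

f(n) = 2 log(n) and g(n) = log(n) are both O(log n).
Since they have the same asymptotic growth rate, f(n) = Θ(g(n)) is true.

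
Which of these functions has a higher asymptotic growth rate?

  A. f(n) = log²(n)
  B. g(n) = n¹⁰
B

f(n) = log²(n) is O(log² n), while g(n) = n¹⁰ is O(n¹⁰).
Since O(n¹⁰) grows faster than O(log² n), g(n) dominates.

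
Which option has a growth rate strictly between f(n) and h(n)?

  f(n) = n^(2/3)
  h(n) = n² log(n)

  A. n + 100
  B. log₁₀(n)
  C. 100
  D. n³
A

We need g(n) with n^(2/3) = o(g(n)) and g(n) = o(n² log(n)), i.e. O(n^(2/3)) ≺ g ≺ O(n² log n).
Check each option:
  A. n + 100 — O(n) is strictly between O(n^(2/3)) and O(n² log n) ✓
  B. log₁₀(n) — O(log n) does not grow strictly faster than f(n)
  C. 100 — O(1) does not grow strictly faster than f(n)
  D. n³ — O(n³) does not grow strictly slower than h(n)

Only option A (n + 100) lies strictly between.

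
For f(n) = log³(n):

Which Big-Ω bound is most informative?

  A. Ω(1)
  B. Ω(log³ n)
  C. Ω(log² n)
B

f(n) = log³(n) is Ω(log³ n).
All listed options are valid Big-Ω bounds (lower bounds),
but Ω(log³ n) is the tightest (largest valid bound).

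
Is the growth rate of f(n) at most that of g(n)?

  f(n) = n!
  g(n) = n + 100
False

f(n) = n! is O(n!), and g(n) = n + 100 is O(n).
Since O(n!) grows faster than O(n), f(n) = O(g(n)) is false.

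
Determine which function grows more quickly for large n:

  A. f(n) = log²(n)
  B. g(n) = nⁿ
B

f(n) = log²(n) is O(log² n), while g(n) = nⁿ is O(nⁿ).
Since O(nⁿ) grows faster than O(log² n), g(n) dominates.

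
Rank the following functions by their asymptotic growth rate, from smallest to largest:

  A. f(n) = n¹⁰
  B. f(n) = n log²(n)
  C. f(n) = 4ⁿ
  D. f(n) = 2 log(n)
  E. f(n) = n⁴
D < B < E < A < C

Comparing growth rates:
D = 2 log(n) is O(log n)
B = n log²(n) is O(n log² n)
E = n⁴ is O(n⁴)
A = n¹⁰ is O(n¹⁰)
C = 4ⁿ is O(4ⁿ)

Therefore, the order from slowest to fastest is: D < B < E < A < C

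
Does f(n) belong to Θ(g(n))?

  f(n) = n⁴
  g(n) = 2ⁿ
False

f(n) = n⁴ is O(n⁴), and g(n) = 2ⁿ is O(2ⁿ).
Since they have different growth rates, f(n) = Θ(g(n)) is false.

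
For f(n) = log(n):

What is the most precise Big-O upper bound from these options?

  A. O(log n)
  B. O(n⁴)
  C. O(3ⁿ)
A

f(n) = log(n) is O(log n).
All listed options are valid Big-O bounds (upper bounds),
but O(log n) is the tightest (smallest valid bound).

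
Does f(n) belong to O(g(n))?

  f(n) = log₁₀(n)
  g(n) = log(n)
True

f(n) = log₁₀(n) and g(n) = log(n) are both O(log n).
Big-O permits equal growth rates (f ≤ c·g for some c), so f(n) = O(g(n)) is true.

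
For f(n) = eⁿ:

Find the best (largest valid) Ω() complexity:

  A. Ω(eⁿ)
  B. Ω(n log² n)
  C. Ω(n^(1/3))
A

f(n) = eⁿ is Ω(eⁿ).
All listed options are valid Big-Ω bounds (lower bounds),
but Ω(eⁿ) is the tightest (largest valid bound).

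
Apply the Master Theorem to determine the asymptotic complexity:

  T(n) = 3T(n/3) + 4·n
Θ(n log n)

Master Theorem: a = 3, b = 3, f(n) = 4·n.
Compute the critical exponent d = log₃(3) = 1.
Compare f(n) = Θ(n) against n^d:
  k = 1 = d, so f(n) = Θ(n^d) — Case 2.
  Work is balanced across levels: T(n) = Θ(n^d log n) = Θ(n log n).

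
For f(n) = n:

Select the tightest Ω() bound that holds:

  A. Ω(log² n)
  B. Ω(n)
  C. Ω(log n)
B

f(n) = n is Ω(n).
All listed options are valid Big-Ω bounds (lower bounds),
but Ω(n) is the tightest (largest valid bound).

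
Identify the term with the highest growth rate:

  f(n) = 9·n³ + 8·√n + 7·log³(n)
9·n³

Looking at each term:
  - 9·n³ is O(n³)
  - 8·√n is O(√n)
  - 7·log³(n) is O(log³ n)

The term 9·n³ (O(n³)) grows fastest and dominates all others.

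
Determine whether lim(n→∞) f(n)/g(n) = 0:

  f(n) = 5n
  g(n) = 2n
False

f(n) = 5n is O(n), and g(n) = 2n is O(n).
Since they have the same growth rate, f(n) = o(g(n)) is false.
(f = o(g) requires f to grow strictly slower, not equal.)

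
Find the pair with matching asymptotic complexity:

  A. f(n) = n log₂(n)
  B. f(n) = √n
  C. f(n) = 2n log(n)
A and C

Examining each function:
  A. n log₂(n) is O(n log n)
  B. √n is O(√n)
  C. 2n log(n) is O(n log n)

Functions A and C both have the same complexity class.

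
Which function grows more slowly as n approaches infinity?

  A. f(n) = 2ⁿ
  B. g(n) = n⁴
B

f(n) = 2ⁿ is O(2ⁿ), while g(n) = n⁴ is O(n⁴).
Since O(n⁴) grows slower than O(2ⁿ), g(n) is dominated.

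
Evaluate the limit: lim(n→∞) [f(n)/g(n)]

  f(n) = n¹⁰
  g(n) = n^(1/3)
∞

Since n¹⁰ (O(n¹⁰)) grows faster than n^(1/3) (O(n^(1/3))),
the ratio f(n)/g(n) → ∞ as n → ∞.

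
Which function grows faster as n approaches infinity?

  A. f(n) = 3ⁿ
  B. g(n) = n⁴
A

f(n) = 3ⁿ is O(3ⁿ), while g(n) = n⁴ is O(n⁴).
Since O(3ⁿ) grows faster than O(n⁴), f(n) dominates.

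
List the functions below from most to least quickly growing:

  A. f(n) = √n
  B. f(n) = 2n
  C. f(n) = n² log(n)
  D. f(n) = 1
C > B > A > D

Comparing growth rates:
C = n² log(n) is O(n² log n)
B = 2n is O(n)
A = √n is O(√n)
D = 1 is O(1)

Therefore, the order from fastest to slowest is: C > B > A > D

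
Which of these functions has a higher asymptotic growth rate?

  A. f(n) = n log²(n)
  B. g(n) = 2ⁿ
B

f(n) = n log²(n) is O(n log² n), while g(n) = 2ⁿ is O(2ⁿ).
Since O(2ⁿ) grows faster than O(n log² n), g(n) dominates.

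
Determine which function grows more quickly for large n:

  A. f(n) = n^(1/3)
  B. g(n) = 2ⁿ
B

f(n) = n^(1/3) is O(n^(1/3)), while g(n) = 2ⁿ is O(2ⁿ).
Since O(2ⁿ) grows faster than O(n^(1/3)), g(n) dominates.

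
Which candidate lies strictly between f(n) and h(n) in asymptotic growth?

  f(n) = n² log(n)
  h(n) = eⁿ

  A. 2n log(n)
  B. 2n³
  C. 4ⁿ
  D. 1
B

We need g(n) with n² log(n) = o(g(n)) and g(n) = o(eⁿ), i.e. O(n² log n) ≺ g ≺ O(eⁿ).
Check each option:
  A. 2n log(n) — O(n log n) does not grow strictly faster than f(n)
  B. 2n³ — O(n³) is strictly between O(n² log n) and O(eⁿ) ✓
  C. 4ⁿ — O(4ⁿ) does not grow strictly slower than h(n)
  D. 1 — O(1) does not grow strictly faster than f(n)

Only option B (2n³) lies strictly between.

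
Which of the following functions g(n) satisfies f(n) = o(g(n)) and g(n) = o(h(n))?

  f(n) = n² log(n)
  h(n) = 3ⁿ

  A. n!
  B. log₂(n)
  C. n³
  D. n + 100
C

We need g(n) with n² log(n) = o(g(n)) and g(n) = o(3ⁿ), i.e. O(n² log n) ≺ g ≺ O(3ⁿ).
Check each option:
  A. n! — O(n!) does not grow strictly slower than h(n)
  B. log₂(n) — O(log n) does not grow strictly faster than f(n)
  C. n³ — O(n³) is strictly between O(n² log n) and O(3ⁿ) ✓
  D. n + 100 — O(n) does not grow strictly faster than f(n)

Only option C (n³) lies strictly between.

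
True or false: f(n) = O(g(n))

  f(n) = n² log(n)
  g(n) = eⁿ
True

f(n) = n² log(n) is O(n² log n), and g(n) = eⁿ is O(eⁿ).
Since O(n² log n) ⊆ O(eⁿ) (f grows no faster than g), f(n) = O(g(n)) is true.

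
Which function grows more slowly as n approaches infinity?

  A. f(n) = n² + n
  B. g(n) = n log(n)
B

f(n) = n² + n is O(n²), while g(n) = n log(n) is O(n log n).
Since O(n log n) grows slower than O(n²), g(n) is dominated.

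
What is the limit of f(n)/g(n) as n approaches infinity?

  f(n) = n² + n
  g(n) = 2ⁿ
0

Since n² + n (O(n²)) grows slower than 2ⁿ (O(2ⁿ)),
the ratio f(n)/g(n) → 0 as n → ∞.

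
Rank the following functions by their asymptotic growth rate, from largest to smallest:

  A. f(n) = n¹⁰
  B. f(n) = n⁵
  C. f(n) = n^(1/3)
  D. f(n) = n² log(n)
A > B > D > C

Comparing growth rates:
A = n¹⁰ is O(n¹⁰)
B = n⁵ is O(n⁵)
D = n² log(n) is O(n² log n)
C = n^(1/3) is O(n^(1/3))

Therefore, the order from fastest to slowest is: A > B > D > C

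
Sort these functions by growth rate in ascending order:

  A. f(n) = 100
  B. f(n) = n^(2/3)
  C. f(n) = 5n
A < B < C

Comparing growth rates:
A = 100 is O(1)
B = n^(2/3) is O(n^(2/3))
C = 5n is O(n)

Therefore, the order from slowest to fastest is: A < B < C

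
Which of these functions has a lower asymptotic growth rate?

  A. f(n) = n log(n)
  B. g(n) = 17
B

f(n) = n log(n) is O(n log n), while g(n) = 17 is O(1).
Since O(1) grows slower than O(n log n), g(n) is dominated.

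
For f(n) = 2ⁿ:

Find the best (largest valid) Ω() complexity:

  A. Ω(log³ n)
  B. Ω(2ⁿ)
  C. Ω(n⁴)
B

f(n) = 2ⁿ is Ω(2ⁿ).
All listed options are valid Big-Ω bounds (lower bounds),
but Ω(2ⁿ) is the tightest (largest valid bound).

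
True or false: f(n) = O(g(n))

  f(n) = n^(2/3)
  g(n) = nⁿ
True

f(n) = n^(2/3) is O(n^(2/3)), and g(n) = nⁿ is O(nⁿ).
Since O(n^(2/3)) ⊆ O(nⁿ) (f grows no faster than g), f(n) = O(g(n)) is true.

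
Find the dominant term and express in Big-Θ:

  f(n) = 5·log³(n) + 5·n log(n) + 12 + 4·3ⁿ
Θ(3ⁿ)

Order the terms by growth rate: 12 ≺ 5·log³(n) ≺ 5·n log(n) ≺ 4·3ⁿ.
The fastest-growing term 4·3ⁿ dominates as n → ∞; dropping its constant factor gives Θ(3ⁿ).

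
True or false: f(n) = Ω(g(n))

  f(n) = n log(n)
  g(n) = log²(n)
True

f(n) = n log(n) is O(n log n), and g(n) = log²(n) is O(log² n).
Since O(n log n) grows at least as fast as O(log² n), f(n) = Ω(g(n)) is true.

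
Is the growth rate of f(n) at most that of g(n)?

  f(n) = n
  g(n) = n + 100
True

f(n) = n and g(n) = n + 100 are both O(n).
Big-O permits equal growth rates (f ≤ c·g for some c), so f(n) = O(g(n)) is true.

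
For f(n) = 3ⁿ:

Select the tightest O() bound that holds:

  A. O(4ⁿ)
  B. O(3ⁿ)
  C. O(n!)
B

f(n) = 3ⁿ is O(3ⁿ).
All listed options are valid Big-O bounds (upper bounds),
but O(3ⁿ) is the tightest (smallest valid bound).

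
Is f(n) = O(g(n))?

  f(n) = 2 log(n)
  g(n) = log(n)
True

f(n) = 2 log(n) and g(n) = log(n) are both O(log n).
Big-O permits equal growth rates (f ≤ c·g for some c), so f(n) = O(g(n)) is true.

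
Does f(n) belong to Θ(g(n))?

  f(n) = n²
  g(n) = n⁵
False

f(n) = n² is O(n²), and g(n) = n⁵ is O(n⁵).
Since they have different growth rates, f(n) = Θ(g(n)) is false.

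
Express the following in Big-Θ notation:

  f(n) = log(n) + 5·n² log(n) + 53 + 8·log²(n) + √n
Θ(n² log n)

Order the terms by growth rate: 53 ≺ log(n) ≺ 8·log²(n) ≺ √n ≺ 5·n² log(n).
The fastest-growing term 5·n² log(n) dominates as n → ∞; dropping its constant factor gives Θ(n² log n).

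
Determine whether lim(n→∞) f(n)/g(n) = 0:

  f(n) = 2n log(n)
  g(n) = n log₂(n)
False

f(n) = 2n log(n) is O(n log n), and g(n) = n log₂(n) is O(n log n).
Since they have the same growth rate, f(n) = o(g(n)) is false.
(f = o(g) requires f to grow strictly slower, not equal.)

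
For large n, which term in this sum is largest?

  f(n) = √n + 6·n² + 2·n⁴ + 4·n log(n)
2·n⁴

Looking at each term:
  - √n is O(√n)
  - 6·n² is O(n²)
  - 2·n⁴ is O(n⁴)
  - 4·n log(n) is O(n log n)

The term 2·n⁴ (O(n⁴)) grows fastest and dominates all others.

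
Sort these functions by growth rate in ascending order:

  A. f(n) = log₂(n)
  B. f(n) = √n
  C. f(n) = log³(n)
A < C < B

Comparing growth rates:
A = log₂(n) is O(log n)
C = log³(n) is O(log³ n)
B = √n is O(√n)

Therefore, the order from slowest to fastest is: A < C < B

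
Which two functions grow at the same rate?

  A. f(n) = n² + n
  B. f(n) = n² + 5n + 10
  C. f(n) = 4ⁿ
A and B

Examining each function:
  A. n² + n is O(n²)
  B. n² + 5n + 10 is O(n²)
  C. 4ⁿ is O(4ⁿ)

Functions A and B both have the same complexity class.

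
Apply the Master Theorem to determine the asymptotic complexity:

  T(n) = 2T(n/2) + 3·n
Θ(n log n)

Master Theorem: a = 2, b = 2, f(n) = 3·n.
Compute the critical exponent d = log₂(2) = 1.
Compare f(n) = Θ(n) against n^d:
  k = 1 = d, so f(n) = Θ(n^d) — Case 2.
  Work is balanced across levels: T(n) = Θ(n^d log n) = Θ(n log n).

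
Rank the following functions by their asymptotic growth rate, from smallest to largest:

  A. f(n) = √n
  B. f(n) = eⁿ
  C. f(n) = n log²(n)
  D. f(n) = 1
D < A < C < B

Comparing growth rates:
D = 1 is O(1)
A = √n is O(√n)
C = n log²(n) is O(n log² n)
B = eⁿ is O(eⁿ)

Therefore, the order from slowest to fastest is: D < A < C < B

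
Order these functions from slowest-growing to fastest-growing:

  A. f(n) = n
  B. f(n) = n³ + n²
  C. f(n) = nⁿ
A < B < C

Comparing growth rates:
A = n is O(n)
B = n³ + n² is O(n³)
C = nⁿ is O(nⁿ)

Therefore, the order from slowest to fastest is: A < B < C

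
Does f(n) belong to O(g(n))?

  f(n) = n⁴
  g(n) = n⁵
True

f(n) = n⁴ is O(n⁴), and g(n) = n⁵ is O(n⁵).
Since O(n⁴) ⊆ O(n⁵) (f grows no faster than g), f(n) = O(g(n)) is true.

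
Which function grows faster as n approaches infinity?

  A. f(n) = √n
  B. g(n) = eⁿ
B

f(n) = √n is O(√n), while g(n) = eⁿ is O(eⁿ).
Since O(eⁿ) grows faster than O(√n), g(n) dominates.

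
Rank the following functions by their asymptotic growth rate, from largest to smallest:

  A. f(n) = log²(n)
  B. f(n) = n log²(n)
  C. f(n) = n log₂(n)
B > C > A

Comparing growth rates:
B = n log²(n) is O(n log² n)
C = n log₂(n) is O(n log n)
A = log²(n) is O(log² n)

Therefore, the order from fastest to slowest is: B > C > A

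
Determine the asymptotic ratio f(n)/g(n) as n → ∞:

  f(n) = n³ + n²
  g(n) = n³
1

Since n³ + n² and n³ have the same growth rate (O(n³)),
the ratio converges to a constant: 1.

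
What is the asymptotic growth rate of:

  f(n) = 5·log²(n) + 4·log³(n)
Θ(log³ n)

Order the terms by growth rate: 5·log²(n) ≺ 4·log³(n).
The fastest-growing term 4·log³(n) dominates as n → ∞; dropping its constant factor gives Θ(log³ n).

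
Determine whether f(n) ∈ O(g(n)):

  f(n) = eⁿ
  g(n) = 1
False

f(n) = eⁿ is O(eⁿ), and g(n) = 1 is O(1).
Since O(eⁿ) grows faster than O(1), f(n) = O(g(n)) is false.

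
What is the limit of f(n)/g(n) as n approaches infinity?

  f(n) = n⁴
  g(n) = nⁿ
0

Since n⁴ (O(n⁴)) grows slower than nⁿ (O(nⁿ)),
the ratio f(n)/g(n) → 0 as n → ∞.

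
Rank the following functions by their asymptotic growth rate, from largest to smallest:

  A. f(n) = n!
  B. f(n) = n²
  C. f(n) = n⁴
A > C > B

Comparing growth rates:
A = n! is O(n!)
C = n⁴ is O(n⁴)
B = n² is O(n²)

Therefore, the order from fastest to slowest is: A > C > B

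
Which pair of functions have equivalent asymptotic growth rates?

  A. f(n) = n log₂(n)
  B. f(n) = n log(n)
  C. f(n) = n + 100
A and B

Examining each function:
  A. n log₂(n) is O(n log n)
  B. n log(n) is O(n log n)
  C. n + 100 is O(n)

Functions A and B both have the same complexity class.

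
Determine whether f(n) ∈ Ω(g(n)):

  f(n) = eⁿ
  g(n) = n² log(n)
True

f(n) = eⁿ is O(eⁿ), and g(n) = n² log(n) is O(n² log n).
Since O(eⁿ) grows at least as fast as O(n² log n), f(n) = Ω(g(n)) is true.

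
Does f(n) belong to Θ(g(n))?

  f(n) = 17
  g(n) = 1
True

f(n) = 17 and g(n) = 1 are both O(1).
Since they have the same asymptotic growth rate, f(n) = Θ(g(n)) is true.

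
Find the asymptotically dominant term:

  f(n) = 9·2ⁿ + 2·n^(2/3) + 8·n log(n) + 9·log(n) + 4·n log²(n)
9·2ⁿ

Looking at each term:
  - 9·2ⁿ is O(2ⁿ)
  - 2·n^(2/3) is O(n^(2/3))
  - 8·n log(n) is O(n log n)
  - 9·log(n) is O(log n)
  - 4·n log²(n) is O(n log² n)

The term 9·2ⁿ (O(2ⁿ)) grows fastest and dominates all others.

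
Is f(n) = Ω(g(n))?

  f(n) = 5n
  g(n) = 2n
True

f(n) = 5n and g(n) = 2n are both O(n).
Big-Ω permits equal growth rates (f ≥ c·g for some c > 0), so f(n) = Ω(g(n)) is true.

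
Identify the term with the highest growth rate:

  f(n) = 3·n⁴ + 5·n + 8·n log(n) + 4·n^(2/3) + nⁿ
nⁿ

Looking at each term:
  - 3·n⁴ is O(n⁴)
  - 5·n is O(n)
  - 8·n log(n) is O(n log n)
  - 4·n^(2/3) is O(n^(2/3))
  - nⁿ is O(nⁿ)

The term nⁿ (O(nⁿ)) grows fastest and dominates all others.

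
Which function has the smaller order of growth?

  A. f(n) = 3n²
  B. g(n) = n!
A

f(n) = 3n² is O(n²), while g(n) = n! is O(n!).
Since O(n²) grows slower than O(n!), f(n) is dominated.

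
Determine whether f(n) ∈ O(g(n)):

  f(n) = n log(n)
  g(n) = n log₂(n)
True

f(n) = n log(n) and g(n) = n log₂(n) are both O(n log n).
Big-O permits equal growth rates (f ≤ c·g for some c), so f(n) = O(g(n)) is true.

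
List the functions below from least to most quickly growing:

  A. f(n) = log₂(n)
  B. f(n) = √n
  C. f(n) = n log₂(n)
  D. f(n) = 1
D < A < B < C

Comparing growth rates:
D = 1 is O(1)
A = log₂(n) is O(log n)
B = √n is O(√n)
C = n log₂(n) is O(n log n)

Therefore, the order from slowest to fastest is: D < A < B < C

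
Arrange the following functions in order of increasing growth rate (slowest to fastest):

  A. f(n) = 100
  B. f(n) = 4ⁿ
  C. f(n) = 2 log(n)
A < C < B

Comparing growth rates:
A = 100 is O(1)
C = 2 log(n) is O(log n)
B = 4ⁿ is O(4ⁿ)

Therefore, the order from slowest to fastest is: A < C < B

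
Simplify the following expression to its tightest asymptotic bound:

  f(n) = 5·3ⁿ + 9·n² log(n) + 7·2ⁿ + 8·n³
Θ(3ⁿ)

Order the terms by growth rate: 9·n² log(n) ≺ 8·n³ ≺ 7·2ⁿ ≺ 5·3ⁿ.
The fastest-growing term 5·3ⁿ dominates as n → ∞; dropping its constant factor gives Θ(3ⁿ).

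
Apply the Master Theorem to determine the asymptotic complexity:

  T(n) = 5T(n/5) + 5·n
Θ(n log n)

Master Theorem: a = 5, b = 5, f(n) = 5·n.
Compute the critical exponent d = log₅(5) = 1.
Compare f(n) = Θ(n) against n^d:
  k = 1 = d, so f(n) = Θ(n^d) — Case 2.
  Work is balanced across levels: T(n) = Θ(n^d log n) = Θ(n log n).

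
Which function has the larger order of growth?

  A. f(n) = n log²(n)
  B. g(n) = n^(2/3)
A

f(n) = n log²(n) is O(n log² n), while g(n) = n^(2/3) is O(n^(2/3)).
Since O(n log² n) grows faster than O(n^(2/3)), f(n) dominates.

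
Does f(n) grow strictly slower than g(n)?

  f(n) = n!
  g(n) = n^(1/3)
False

f(n) = n! is O(n!), and g(n) = n^(1/3) is O(n^(1/3)).
Since O(n!) grows faster than or equal to O(n^(1/3)), f(n) = o(g(n)) is false.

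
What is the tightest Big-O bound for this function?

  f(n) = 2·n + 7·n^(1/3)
O(n)

The dominant term in 2·n + 7·n^(1/3) is 2·n, which is Θ(n).
Lower-order terms (7·n^(1/3)) are asymptotically negligible.
Constants are absorbed, so the tightest bound is O(n).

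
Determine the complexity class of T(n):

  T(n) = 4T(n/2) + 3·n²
Θ(n² log n)

Master Theorem: a = 4, b = 2, f(n) = 3·n².
Compute the critical exponent d = log₂(4) = 2.
Compare f(n) = Θ(n²) against n^d:
  k = 2 = d, so f(n) = Θ(n^d) — Case 2.
  Work is balanced across levels: T(n) = Θ(n^d log n) = Θ(n² log n).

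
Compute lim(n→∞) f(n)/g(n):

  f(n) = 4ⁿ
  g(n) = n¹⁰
∞

Since 4ⁿ (O(4ⁿ)) grows faster than n¹⁰ (O(n¹⁰)),
the ratio f(n)/g(n) → ∞ as n → ∞.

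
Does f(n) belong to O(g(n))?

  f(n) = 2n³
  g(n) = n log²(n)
False

f(n) = 2n³ is O(n³), and g(n) = n log²(n) is O(n log² n).
Since O(n³) grows faster than O(n log² n), f(n) = O(g(n)) is false.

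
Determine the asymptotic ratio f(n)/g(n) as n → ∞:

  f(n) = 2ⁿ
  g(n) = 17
∞

Since 2ⁿ (O(2ⁿ)) grows faster than 17 (O(1)),
the ratio f(n)/g(n) → ∞ as n → ∞.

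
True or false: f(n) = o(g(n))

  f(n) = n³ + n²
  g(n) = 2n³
False

f(n) = n³ + n² is O(n³), and g(n) = 2n³ is O(n³).
Since they have the same growth rate, f(n) = o(g(n)) is false.
(f = o(g) requires f to grow strictly slower, not equal.)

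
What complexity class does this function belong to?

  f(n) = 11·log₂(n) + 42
O(log n)

The dominant term in 11·log₂(n) + 42 is 11·log₂(n), which is Θ(log n).
Lower-order terms (42) are asymptotically negligible.
Constants are absorbed, so the tightest bound is O(log n).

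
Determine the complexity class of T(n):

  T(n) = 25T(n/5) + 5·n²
Θ(n² log n)

Master Theorem: a = 25, b = 5, f(n) = 5·n².
Compute the critical exponent d = log₅(25) = 2.
Compare f(n) = Θ(n²) against n^d:
  k = 2 = d, so f(n) = Θ(n^d) — Case 2.
  Work is balanced across levels: T(n) = Θ(n^d log n) = Θ(n² log n).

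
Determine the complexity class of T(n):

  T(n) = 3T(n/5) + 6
Θ(n^log₅(3))

Master Theorem: a = 3, b = 5, f(n) = 6.
Compute the critical exponent d = log₅(3) = 0.683.
Compare f(n) = Θ(1) against n^d:
  k = 0 < d = 0.683, so f(n) = O(n^(d-ε)) — Case 1.
  The recursion cost dominates: T(n) = Θ(n^d) = Θ(n^log₅(3)).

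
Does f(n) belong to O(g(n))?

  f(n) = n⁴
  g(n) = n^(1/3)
False

f(n) = n⁴ is O(n⁴), and g(n) = n^(1/3) is O(n^(1/3)).
Since O(n⁴) grows faster than O(n^(1/3)), f(n) = O(g(n)) is false.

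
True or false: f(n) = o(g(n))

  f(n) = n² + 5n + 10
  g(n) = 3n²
False

f(n) = n² + 5n + 10 is O(n²), and g(n) = 3n² is O(n²).
Since they have the same growth rate, f(n) = o(g(n)) is false.
(f = o(g) requires f to grow strictly slower, not equal.)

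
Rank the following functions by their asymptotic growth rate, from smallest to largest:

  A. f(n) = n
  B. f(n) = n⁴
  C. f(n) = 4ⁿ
A < B < C

Comparing growth rates:
A = n is O(n)
B = n⁴ is O(n⁴)
C = 4ⁿ is O(4ⁿ)

Therefore, the order from slowest to fastest is: A < B < C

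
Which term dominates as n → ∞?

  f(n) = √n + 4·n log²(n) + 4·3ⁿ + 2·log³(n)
4·3ⁿ

Looking at each term:
  - √n is O(√n)
  - 4·n log²(n) is O(n log² n)
  - 4·3ⁿ is O(3ⁿ)
  - 2·log³(n) is O(log³ n)

The term 4·3ⁿ (O(3ⁿ)) grows fastest and dominates all others.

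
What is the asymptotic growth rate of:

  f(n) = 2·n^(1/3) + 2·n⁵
Θ(n⁵)

Order the terms by growth rate: 2·n^(1/3) ≺ 2·n⁵.
The fastest-growing term 2·n⁵ dominates as n → ∞; dropping its constant factor gives Θ(n⁵).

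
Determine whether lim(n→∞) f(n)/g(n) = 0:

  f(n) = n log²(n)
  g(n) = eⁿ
True

f(n) = n log²(n) is O(n log² n), and g(n) = eⁿ is O(eⁿ).
Since O(n log² n) grows strictly slower than O(eⁿ), f(n) = o(g(n)) is true.
This means lim(n→∞) f(n)/g(n) = 0.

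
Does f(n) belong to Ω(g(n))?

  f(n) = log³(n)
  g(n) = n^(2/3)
False

f(n) = log³(n) is O(log³ n), and g(n) = n^(2/3) is O(n^(2/3)).
Since O(log³ n) grows slower than O(n^(2/3)), f(n) = Ω(g(n)) is false.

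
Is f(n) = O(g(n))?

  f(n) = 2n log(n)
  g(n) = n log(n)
True

f(n) = 2n log(n) and g(n) = n log(n) are both O(n log n).
Big-O permits equal growth rates (f ≤ c·g for some c), so f(n) = O(g(n)) is true.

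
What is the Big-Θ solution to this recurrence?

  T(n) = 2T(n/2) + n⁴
Θ(n⁴)

Master Theorem: a = 2, b = 2, f(n) = n⁴.
Compute the critical exponent d = log₂(2) = 1.
Compare f(n) = Θ(n⁴) against n^d:
  k = 4 > d = 1, so f(n) = Ω(n^(d+ε)) — Case 3.
  Regularity: a·(n/b)^4/n^4 = a/b^4 = 2/16 < 1 ✓.
  The top-level work dominates: T(n) = Θ(f(n)) = Θ(n⁴).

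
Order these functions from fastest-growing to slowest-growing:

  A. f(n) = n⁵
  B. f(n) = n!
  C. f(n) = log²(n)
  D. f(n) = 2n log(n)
B > A > D > C

Comparing growth rates:
B = n! is O(n!)
A = n⁵ is O(n⁵)
D = 2n log(n) is O(n log n)
C = log²(n) is O(log² n)

Therefore, the order from fastest to slowest is: B > A > D > C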